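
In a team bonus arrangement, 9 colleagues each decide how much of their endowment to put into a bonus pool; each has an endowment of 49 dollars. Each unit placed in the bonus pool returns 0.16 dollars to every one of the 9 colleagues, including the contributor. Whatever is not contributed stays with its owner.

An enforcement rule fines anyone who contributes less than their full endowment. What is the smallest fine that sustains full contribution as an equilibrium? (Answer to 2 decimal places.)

41.16 dollars

Given the others contribute fully, the best deviation is to contribute 0 (any partial contribution still incurs the fine and gives up units whose private return 0.16 is below 1).
Deviating from 49 to 0 saves 49 dollars but forfeits the deviator's share of the drop in the bonus pool: 0.16 × 49 = 7.84.
So the deviation gain is 49 − 7.84 = 41.16, and the fine must be at least 41.16 dollars to wipe it out.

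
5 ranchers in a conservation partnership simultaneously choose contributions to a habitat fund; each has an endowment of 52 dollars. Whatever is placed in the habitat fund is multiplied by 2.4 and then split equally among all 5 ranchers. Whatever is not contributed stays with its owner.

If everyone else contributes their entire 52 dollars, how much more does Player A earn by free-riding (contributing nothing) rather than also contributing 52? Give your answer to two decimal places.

27.04 dollars

Switching from a contribution of 52 to 0 lets Player A keep an extra 52 dollars, but lowers the habitat fund by 52, which costs Player A their own share of that drop: 2.4/5 × 52 = 24.96.
Net gain = 52 − 24.96 = 27.04. The private return per contributed unit (0.4800) is below 1, so free-riding is indeed the best response regardless of what the others do.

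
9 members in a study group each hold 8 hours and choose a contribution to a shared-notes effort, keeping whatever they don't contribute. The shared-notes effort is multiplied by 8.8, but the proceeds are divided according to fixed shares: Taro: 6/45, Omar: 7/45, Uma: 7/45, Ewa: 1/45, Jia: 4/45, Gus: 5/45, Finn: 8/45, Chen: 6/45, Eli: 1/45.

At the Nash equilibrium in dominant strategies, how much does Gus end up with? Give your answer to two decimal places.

47.11 hours

Each unit j contributes comes back to j as 8.8 × (j's share), so j prefers to contribute only if that share exceeds 1/8.8 = 0.1136; otherwise keeping the unit dominates.
Taro, Omar, Uma, Finn and Chen are above the threshold, contributing 8 each; the remaining 4 contribute 0. Total contributed: 40.
Gus keeps 8 and receives 8.8 × 40 × 5/45 = 39.11 from the shared-notes effort, for a payoff of 47.11.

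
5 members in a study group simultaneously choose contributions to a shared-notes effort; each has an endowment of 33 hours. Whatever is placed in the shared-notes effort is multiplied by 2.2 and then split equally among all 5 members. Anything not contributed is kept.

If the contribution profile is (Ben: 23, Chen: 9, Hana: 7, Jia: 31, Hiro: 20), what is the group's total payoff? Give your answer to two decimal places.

273.00 hours

Total contributed: 23 + 9 + 7 + 31 + 20 = 90; total kept: 5 × 33 − 90 = 75.
The shared-notes effort pays out 2.2 × 90 = 198.00 in aggregate.
Group total = 75 + 198.00 = 273.00.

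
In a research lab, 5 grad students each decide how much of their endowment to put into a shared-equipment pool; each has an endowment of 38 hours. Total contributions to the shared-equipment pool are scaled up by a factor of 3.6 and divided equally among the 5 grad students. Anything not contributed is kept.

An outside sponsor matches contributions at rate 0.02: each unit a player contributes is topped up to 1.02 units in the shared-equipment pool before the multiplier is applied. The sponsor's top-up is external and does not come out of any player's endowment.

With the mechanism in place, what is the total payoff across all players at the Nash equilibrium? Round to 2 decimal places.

190.00 hours

The effective private return is 3.6 × 1.02 / 5 = 0.7344, which is still under 1, so the mechanism doesn't change anyone's dominant strategy: zero contribution.
Everyone keeps their endowment and the group total is 5 × 38 = 190.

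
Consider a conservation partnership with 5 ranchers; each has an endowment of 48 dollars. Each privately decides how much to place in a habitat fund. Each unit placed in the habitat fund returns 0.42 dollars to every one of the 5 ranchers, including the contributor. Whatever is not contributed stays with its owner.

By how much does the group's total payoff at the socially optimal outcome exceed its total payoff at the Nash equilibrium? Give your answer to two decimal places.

The private return per contributed unit is 0.42 < 1, so contributing 0 is dominant for every player. At the Nash equilibrium everyone keeps their 48, and the group total is 5 × 48 = 240.
Each contributed unit returns 2.100 to the group as a whole (0.42 to each of 5 players), which exceeds 1, so the social optimum is full contribution: group total = 2.100 × 240 = 504.00.
Efficiency loss = 504.00 − 240 = 264.00.

264.00 dollars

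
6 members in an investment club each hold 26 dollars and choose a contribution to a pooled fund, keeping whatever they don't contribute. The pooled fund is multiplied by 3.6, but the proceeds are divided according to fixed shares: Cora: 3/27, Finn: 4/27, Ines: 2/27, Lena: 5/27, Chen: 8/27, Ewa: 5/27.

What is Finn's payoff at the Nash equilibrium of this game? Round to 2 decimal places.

39.87 dollars

Player j's private return per contributed unit is 3.6 × (j's share). Contributing is weakly dominant for j when that share is at least 1/3.6 = 0.2778, and contributing 0 is dominant otherwise.
Chen alone (share 8/27) is above the threshold, contributing 26; the remaining 5 contribute 0. Total contributed: 26.
Finn keeps 26 and receives 3.6 × 26 × 4/27 = 13.87 from the pooled fund, for a payoff of 39.87.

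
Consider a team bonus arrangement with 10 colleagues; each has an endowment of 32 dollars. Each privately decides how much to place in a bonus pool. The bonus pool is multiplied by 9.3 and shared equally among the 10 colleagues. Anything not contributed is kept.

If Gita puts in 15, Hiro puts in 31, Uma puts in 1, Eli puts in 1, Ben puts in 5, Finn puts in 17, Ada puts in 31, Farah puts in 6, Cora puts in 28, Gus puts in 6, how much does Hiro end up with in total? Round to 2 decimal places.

Total contributed: 15 + 31 + 1 + 1 + 5 + 17 + 31 + 6 + 28 + 6 = 141.
Each receives 9.3 × 141 / 10 = 131.13 from the bonus pool.
Hiro keeps 32 − 31 = 1, so Hiro's payoff is 1 + 131.13 = 132.13.

132.13 dollars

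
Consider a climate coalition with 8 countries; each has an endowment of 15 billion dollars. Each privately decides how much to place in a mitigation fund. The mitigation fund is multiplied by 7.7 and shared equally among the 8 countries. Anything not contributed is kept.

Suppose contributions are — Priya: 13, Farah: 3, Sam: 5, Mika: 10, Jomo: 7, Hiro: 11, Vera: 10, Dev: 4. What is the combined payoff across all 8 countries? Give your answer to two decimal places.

Total contributed: 13 + 3 + 5 + 10 + 7 + 11 + 10 + 4 = 63; total kept: 8 × 15 − 63 = 57.
The mitigation fund pays out 7.7 × 63 = 485.10 in aggregate.
Group total = 57 + 485.10 = 542.10.

542.10 billion dollars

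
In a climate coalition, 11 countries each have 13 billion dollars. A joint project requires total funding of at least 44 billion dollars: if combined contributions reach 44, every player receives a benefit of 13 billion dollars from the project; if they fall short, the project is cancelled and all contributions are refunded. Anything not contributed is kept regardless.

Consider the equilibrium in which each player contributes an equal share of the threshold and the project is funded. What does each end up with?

Equal share of the threshold: 44/11 = 4.
At this profile no one gains by cutting their contribution: any cut drops the total below 44, the project is cancelled, contributions are refunded, and the deviator ends with 13, which is less than 13 − 4 + 13 = 22. Contributing more than 4 just wastes the excess. So contributing exactly 4 is a best response.
Each player's payoff: 13 − 4 + 13 = 22.

22 billion dollars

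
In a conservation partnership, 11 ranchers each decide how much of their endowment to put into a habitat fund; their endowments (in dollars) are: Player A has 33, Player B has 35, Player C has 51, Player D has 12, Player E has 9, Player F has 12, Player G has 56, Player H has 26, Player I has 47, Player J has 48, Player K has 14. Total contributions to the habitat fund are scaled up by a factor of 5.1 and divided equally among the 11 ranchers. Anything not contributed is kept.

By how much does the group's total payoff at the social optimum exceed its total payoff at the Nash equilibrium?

The private return per contributed unit is 5.1/11 = 0.4636 < 1 for every player regardless of endowment, so the Nash equilibrium is zero contribution and the group total is Σ E_j = 33 + 35 + 51 + 12 + 9 + 12 + 56 + 26 + 47 + 48 + 14 = 343.
Each contributed unit returns 5.100 to the group, so the social optimum is full contribution by everyone: group total = 5.100 × 343 = 1749.30.
Efficiency loss = (5.100 − 1) × 343 = 1406.30.

1406.30 dollars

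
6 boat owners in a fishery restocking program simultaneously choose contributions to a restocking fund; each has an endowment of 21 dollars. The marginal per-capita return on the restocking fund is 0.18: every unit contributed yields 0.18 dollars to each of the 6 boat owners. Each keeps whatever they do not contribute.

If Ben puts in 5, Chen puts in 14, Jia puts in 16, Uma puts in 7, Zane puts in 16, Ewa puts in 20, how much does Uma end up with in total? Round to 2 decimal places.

28.04 dollars

Total contributed: 5 + 14 + 16 + 7 + 16 + 20 = 78.
Each receives 0.18 × 78 = 14.04 from the restocking fund.
Uma keeps 21 − 7 = 14, so Uma's payoff is 14 + 14.04 = 28.04.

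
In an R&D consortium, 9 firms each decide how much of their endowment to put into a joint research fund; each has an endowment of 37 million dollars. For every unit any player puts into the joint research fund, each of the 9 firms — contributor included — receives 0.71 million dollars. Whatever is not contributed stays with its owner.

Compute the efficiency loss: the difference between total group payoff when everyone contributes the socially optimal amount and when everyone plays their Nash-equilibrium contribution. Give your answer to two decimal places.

1794.87 million dollars

The private return per contributed unit is 0.71 < 1, so contributing 0 is dominant for every player. At the Nash equilibrium everyone keeps their 37, and the group total is 9 × 37 = 333.
Each contributed unit returns 6.390 to the group as a whole (0.71 to each of 9 players), which exceeds 1, so the social optimum is full contribution: group total = 6.390 × 333 = 2127.87.
Efficiency loss = 2127.87 − 333 = 1794.87.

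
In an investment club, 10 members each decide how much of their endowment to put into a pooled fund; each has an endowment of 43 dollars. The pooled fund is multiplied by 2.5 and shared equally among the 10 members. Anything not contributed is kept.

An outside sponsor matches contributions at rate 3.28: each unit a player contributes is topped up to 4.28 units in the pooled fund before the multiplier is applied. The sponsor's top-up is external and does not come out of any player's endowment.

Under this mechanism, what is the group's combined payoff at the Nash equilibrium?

With the mechanism, a contributed unit returns 2.5 × 4.28 / 10 = 1.0700 per unit of net cost to the contributor — now above 1 — so contributing fully is weakly dominant for every player.
So the Nash equilibrium is full contribution by all 10; the group earns 2.5 × 4.28 × 430 = 4601.00.

4601.00 dollars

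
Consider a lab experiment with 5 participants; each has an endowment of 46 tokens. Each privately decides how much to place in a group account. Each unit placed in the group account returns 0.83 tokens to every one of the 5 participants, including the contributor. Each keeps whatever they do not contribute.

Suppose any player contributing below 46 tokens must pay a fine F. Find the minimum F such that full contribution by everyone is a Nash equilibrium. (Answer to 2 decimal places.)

Given the others contribute fully, the best deviation is to contribute 0 (any partial contribution still incurs the fine and gives up units whose private return 0.83 is below 1).
Deviating from 46 to 0 saves 46 tokens but forfeits the deviator's share of the drop in the group account: 0.83 × 46 = 38.18.
So the deviation gain is 46 − 38.18 = 7.82, and the fine must be at least 7.82 tokens to wipe it out.

7.82 tokens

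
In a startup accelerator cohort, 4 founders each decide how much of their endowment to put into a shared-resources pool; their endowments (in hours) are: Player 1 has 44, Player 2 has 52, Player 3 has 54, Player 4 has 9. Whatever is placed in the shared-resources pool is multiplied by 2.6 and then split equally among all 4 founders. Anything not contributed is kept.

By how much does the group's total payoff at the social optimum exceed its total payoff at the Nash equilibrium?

254.40 hours

The private return per contributed unit is 2.6/4 = 0.6500 < 1 for every player regardless of endowment, so the Nash equilibrium is zero contribution and the group total is Σ E_j = 44 + 52 + 54 + 9 = 159.
Each contributed unit returns 2.600 to the group, so the social optimum is full contribution by everyone: group total = 2.600 × 159 = 413.40.
Efficiency loss = (2.600 − 1) × 159 = 254.40.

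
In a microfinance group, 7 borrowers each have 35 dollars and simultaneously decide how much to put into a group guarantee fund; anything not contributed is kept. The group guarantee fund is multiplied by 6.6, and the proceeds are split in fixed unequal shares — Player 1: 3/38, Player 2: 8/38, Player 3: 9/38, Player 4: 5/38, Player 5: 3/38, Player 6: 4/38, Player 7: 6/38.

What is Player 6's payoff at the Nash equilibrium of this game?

Each unit j contributes comes back to j as 6.6 × (j's share), so j prefers to contribute only if that share exceeds 1/6.6 = 0.1515; otherwise keeping the unit dominates.
Player 2, Player 3 and Player 7 clear that bar, contributing 35 each; the remaining 4 contribute 0. Total contributed: 105.
Player 6 keeps 35 and receives 6.6 × 105 × 4/38 = 72.95 from the group guarantee fund, for a payoff of 107.95.

107.95 dollars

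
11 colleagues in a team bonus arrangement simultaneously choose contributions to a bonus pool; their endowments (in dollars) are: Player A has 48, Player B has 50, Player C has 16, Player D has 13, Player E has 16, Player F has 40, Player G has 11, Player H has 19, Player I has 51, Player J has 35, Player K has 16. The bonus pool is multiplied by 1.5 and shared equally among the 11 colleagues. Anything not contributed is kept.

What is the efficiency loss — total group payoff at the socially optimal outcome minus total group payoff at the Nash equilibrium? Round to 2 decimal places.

The private return per contributed unit is 1.5/11 = 0.1364 < 1 for every player regardless of endowment, so the Nash equilibrium is zero contribution and the group total is Σ E_j = 48 + 50 + 16 + 13 + 16 + 40 + 11 + 19 + 51 + 35 + 16 = 315.
Each contributed unit returns 1.500 to the group, so the social optimum is full contribution by everyone: group total = 1.500 × 315 = 472.50.
Efficiency loss = (1.500 − 1) × 315 = 157.50.

157.50 dollars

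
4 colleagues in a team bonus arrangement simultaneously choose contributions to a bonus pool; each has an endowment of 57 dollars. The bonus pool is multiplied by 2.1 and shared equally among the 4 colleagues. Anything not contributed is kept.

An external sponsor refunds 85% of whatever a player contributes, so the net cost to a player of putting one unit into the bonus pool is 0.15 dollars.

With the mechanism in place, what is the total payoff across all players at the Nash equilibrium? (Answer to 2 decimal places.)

672.60 dollars

Under the mechanism each unit contributed yields (2.1/4) / 0.15 = 3.5000 back to its contributor per unit of net cost, which exceeds 1, making full contribution the dominant choice for everyone.
So the Nash equilibrium is full contribution by all 4; the group earns 4 × (57 × 0.85 + 2.1 × 57) = 672.60.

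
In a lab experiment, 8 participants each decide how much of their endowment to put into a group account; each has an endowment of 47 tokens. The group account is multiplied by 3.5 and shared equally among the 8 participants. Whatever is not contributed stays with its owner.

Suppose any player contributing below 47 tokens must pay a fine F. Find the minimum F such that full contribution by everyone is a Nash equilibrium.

Given the others contribute fully, the best deviation is to contribute 0 (any partial contribution still incurs the fine and gives up units whose private return 0.4375 is below 1).
Deviating from 47 to 0 saves 47 tokens but forfeits the deviator's share of the drop in the group account: 3.5/8 × 47 = 20.56.
So the deviation gain is 47 − 20.56 = 26.44, and the fine must be at least 26.44 tokens to wipe it out.

26.44 tokens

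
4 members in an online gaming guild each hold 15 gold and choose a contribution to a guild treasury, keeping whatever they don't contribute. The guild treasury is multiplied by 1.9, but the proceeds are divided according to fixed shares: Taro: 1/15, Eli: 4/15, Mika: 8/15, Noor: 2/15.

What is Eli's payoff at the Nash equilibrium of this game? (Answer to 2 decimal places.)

22.60 gold

A player with share s gets back 1.9·s per unit contributed, so full contribution is dominant for anyone with s > 1/1.9 = 0.5263 and zero contribution is dominant for anyone below.
Mika alone (share 8/15) is above the threshold, contributing 15; the remaining 3 contribute 0. Total contributed: 15.
Eli keeps 15 and receives 1.9 × 15 × 4/15 = 7.60 from the guild treasury, for a payoff of 22.60.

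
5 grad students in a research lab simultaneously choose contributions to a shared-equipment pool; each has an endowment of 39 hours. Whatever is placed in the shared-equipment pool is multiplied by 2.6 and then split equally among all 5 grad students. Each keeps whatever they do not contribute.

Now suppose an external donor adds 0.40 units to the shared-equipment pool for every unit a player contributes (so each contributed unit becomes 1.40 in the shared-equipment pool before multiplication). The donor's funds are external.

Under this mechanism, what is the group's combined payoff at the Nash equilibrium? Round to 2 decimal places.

With the mechanism, a contributed unit returns 2.6 × 1.40 / 5 = 0.7280 per unit of net cost — still below 1 — so contributing 0 remains dominant for every player.
At the Nash equilibrium no one contributes; group total payoff = 5 × 39 = 195.

195.00 hours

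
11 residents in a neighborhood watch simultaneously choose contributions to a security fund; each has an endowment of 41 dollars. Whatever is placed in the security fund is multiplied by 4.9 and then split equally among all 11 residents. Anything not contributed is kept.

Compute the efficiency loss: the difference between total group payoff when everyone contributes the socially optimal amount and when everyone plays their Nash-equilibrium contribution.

Each contributed unit returns 4.9/11 = 0.4455 to its contributor — below 1 — so contributing 0 is dominant for every player. At the Nash equilibrium everyone keeps their 41, and the group total is 11 × 41 = 451.
Each contributed unit returns 4.900 to the group as a whole (0.4455 to each of 11 players), which exceeds 1, so the social optimum is full contribution: group total = 4.900 × 451 = 2209.90.
Efficiency loss = 2209.90 − 451 = 1758.90.

1758.90 dollars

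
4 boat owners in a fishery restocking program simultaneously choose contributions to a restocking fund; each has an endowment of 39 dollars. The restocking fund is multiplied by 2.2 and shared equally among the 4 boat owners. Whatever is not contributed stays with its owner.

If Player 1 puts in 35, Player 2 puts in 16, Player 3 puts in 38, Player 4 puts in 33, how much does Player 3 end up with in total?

Total contributed: 35 + 16 + 38 + 33 = 122.
Each receives 2.2 × 122 / 4 = 67.10 from the restocking fund.
Player 3 keeps 39 − 38 = 1, so Player 3's payoff is 1 + 67.10 = 68.10.

68.10 dollars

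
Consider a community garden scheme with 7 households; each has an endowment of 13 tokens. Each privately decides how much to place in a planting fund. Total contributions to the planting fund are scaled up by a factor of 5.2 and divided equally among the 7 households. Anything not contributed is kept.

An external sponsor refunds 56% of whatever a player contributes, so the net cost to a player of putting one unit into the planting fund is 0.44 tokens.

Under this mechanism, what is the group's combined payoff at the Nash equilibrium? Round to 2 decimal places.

With the mechanism, a contributed unit returns (5.2/7) / 0.44 = 1.6883 per unit of net cost to the contributor — now above 1 — so contributing fully is weakly dominant for every player.
So the Nash equilibrium is full contribution by all 7; the group earns 7 × (13 × 0.56 + 5.2 × 13) = 524.16.

524.16 tokens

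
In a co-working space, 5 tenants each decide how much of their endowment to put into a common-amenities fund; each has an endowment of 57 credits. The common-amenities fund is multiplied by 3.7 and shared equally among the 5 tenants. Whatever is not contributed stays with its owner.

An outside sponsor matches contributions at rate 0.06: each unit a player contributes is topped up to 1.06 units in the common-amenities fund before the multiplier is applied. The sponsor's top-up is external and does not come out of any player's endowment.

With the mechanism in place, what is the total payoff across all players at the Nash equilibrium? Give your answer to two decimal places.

Even with the mechanism, each unit contributed returns only 3.7 × 1.06 / 5 = 0.7844 per unit of net cost, so contributing nothing is still dominant.
Everyone keeps their endowment and the group total is 5 × 57 = 285.

285.00 credits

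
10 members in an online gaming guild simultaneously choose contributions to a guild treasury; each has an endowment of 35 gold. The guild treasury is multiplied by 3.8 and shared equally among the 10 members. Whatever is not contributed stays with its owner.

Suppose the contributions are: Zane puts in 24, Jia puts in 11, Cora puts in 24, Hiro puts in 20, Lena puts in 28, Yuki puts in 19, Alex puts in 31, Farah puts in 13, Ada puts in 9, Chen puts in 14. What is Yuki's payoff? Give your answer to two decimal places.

89.34 gold

Total contributed: 24 + 11 + 24 + 20 + 28 + 19 + 31 + 13 + 9 + 14 = 193.
Each receives 3.8 × 193 / 10 = 73.34 from the guild treasury.
Yuki keeps 35 − 19 = 16, so Yuki's payoff is 16 + 73.34 = 89.34.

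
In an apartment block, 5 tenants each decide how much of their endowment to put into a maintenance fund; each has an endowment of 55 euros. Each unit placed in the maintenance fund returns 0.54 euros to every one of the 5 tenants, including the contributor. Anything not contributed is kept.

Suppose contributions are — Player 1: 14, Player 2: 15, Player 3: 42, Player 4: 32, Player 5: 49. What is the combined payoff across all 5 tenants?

533.40 euros

Total contributed: 14 + 15 + 42 + 32 + 49 = 152; total kept: 5 × 55 − 152 = 123.
The maintenance fund pays out 0.54 × 5 × 152 = 410.40 in aggregate.
Group total = 123 + 410.40 = 533.40.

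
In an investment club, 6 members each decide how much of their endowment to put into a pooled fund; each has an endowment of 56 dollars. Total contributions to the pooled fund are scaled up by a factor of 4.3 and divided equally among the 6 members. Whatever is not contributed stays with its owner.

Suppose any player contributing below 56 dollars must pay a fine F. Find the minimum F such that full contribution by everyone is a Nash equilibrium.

15.87 dollars

Given the others contribute fully, the best deviation is to contribute 0 (any partial contribution still incurs the fine and gives up units whose private return 0.7167 is below 1).
Deviating from 56 to 0 saves 56 dollars but forfeits the deviator's share of the drop in the pooled fund: 4.3/6 × 56 = 40.13.
So the deviation gain is 56 − 40.13 = 15.87, and the fine must be at least 15.87 dollars to wipe it out.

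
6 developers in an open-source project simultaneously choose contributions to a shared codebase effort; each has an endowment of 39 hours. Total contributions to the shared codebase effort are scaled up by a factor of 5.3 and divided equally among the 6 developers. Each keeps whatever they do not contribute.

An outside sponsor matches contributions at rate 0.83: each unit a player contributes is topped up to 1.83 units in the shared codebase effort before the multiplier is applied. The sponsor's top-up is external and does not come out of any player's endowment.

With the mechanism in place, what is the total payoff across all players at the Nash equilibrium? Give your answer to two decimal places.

The effective private return per unit is now 5.3 × 1.83 / 6 = 1.6165 > 1, so every player's dominant strategy flips to full contribution.
So the Nash equilibrium is full contribution by all 6; the group earns 5.3 × 1.83 × 234 = 2269.57.

2269.57 hours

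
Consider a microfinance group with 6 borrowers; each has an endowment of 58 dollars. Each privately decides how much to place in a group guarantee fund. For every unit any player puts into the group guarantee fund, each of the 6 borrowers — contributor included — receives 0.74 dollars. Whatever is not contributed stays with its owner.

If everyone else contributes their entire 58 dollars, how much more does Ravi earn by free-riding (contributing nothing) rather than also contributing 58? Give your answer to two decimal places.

Switching from a contribution of 58 to 0 lets Ravi keep an extra 58 dollars, but lowers the group guarantee fund by 58, which costs Ravi their own share of that drop: 0.74 × 58 = 42.92.
Net gain = 58 − 42.92 = 15.08. The private return per contributed unit (0.74) is below 1, so free-riding is indeed the best response regardless of what the others do.

15.08 dollars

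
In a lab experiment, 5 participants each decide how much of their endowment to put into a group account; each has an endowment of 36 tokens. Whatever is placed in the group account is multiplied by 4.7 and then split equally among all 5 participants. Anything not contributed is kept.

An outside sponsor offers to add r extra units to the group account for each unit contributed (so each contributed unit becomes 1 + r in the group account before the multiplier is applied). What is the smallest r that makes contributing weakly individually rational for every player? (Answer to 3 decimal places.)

With matching at rate r, one contributed unit becomes (1 + r) in the group account and returns 4.7 × (1 + r) / 5 to the contributor.
Setting this equal to 1: 1 + r = 5/4.7 = 1.0638.
So the minimum matching rate is r = 1.0638 − 1 = 0.064.

0.064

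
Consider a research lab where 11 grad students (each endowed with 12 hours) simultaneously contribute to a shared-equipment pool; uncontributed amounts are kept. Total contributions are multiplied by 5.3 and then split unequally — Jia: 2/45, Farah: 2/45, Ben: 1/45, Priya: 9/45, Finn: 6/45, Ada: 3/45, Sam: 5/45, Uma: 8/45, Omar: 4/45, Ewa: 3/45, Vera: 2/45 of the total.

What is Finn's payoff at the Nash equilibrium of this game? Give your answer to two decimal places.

20.48 hours

Player j's private return per contributed unit is 5.3 × (j's share). Contributing is weakly dominant for j when that share is at least 1/5.3 = 0.1887, and contributing 0 is dominant otherwise.
The only share above 0.1887 is Priya's 9/45, contributing 12; the remaining 10 contribute 0. Total contributed: 12.
Finn keeps 12 and receives 5.3 × 12 × 6/45 = 8.48 from the shared-equipment pool, for a payoff of 20.48.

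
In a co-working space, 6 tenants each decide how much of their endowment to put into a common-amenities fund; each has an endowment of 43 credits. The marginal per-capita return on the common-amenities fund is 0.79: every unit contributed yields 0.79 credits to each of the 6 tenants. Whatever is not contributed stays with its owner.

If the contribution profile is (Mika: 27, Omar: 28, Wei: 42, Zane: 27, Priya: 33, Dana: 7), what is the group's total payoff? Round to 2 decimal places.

871.36 credits

Total contributed: 27 + 28 + 42 + 27 + 33 + 7 = 164; total kept: 6 × 43 − 164 = 94.
The common-amenities fund pays out 0.79 × 6 × 164 = 777.36 in aggregate.
Group total = 94 + 777.36 = 871.36.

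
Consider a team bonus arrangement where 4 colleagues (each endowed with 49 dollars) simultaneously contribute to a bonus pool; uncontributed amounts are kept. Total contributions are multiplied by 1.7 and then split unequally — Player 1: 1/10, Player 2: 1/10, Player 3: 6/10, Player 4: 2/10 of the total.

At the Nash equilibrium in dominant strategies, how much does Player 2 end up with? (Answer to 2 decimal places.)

A player with share s gets back 1.7·s per unit contributed, so full contribution is dominant for anyone with s > 1/1.7 = 0.5882 and zero contribution is dominant for anyone below.
Only Player 3 (6/10) clears that bar, contributing 49; the remaining 3 contribute 0. Total contributed: 49.
Player 2 keeps 49 and receives 1.7 × 49 × 1/10 = 8.33 from the bonus pool, for a payoff of 57.33.

57.33 dollars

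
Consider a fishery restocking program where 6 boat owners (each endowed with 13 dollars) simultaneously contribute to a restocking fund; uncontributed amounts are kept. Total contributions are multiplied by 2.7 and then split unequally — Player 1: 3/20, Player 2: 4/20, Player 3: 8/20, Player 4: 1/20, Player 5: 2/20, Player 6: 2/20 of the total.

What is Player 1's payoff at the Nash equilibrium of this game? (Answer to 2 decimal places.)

Each unit j contributes comes back to j as 2.7 × (j's share), so j prefers to contribute only if that share exceeds 1/2.7 = 0.3704; otherwise keeping the unit dominates.
Player 3 alone (share 8/20) is above the threshold, contributing 13; the remaining 5 contribute 0. Total contributed: 13.
Player 1 keeps 13 and receives 2.7 × 13 × 3/20 = 5.27 from the restocking fund, for a payoff of 18.27.

18.27 dollars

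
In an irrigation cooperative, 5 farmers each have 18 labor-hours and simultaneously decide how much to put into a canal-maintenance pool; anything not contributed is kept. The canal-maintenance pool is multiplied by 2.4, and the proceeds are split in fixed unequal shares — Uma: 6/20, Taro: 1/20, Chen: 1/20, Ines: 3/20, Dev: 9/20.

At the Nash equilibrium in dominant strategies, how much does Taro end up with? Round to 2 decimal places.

A player with share s gets back 2.4·s per unit contributed, so full contribution is dominant for anyone with s > 1/2.4 = 0.4167 and zero contribution is dominant for anyone below.
Only Dev (9/20) clears that bar, contributing 18; the remaining 4 contribute 0. Total contributed: 18.
Taro keeps 18 and receives 2.4 × 18 × 1/20 = 2.16 from the canal-maintenance pool, for a payoff of 20.16.

20.16 labor-hours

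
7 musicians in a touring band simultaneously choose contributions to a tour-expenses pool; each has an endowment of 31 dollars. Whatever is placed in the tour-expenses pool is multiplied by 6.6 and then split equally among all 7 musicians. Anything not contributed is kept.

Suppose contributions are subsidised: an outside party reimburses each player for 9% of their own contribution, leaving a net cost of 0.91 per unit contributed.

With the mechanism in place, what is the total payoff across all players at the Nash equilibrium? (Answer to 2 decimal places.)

1451.73 dollars

The effective private return per unit is now (6.6/7) / 0.91 = 1.0361 > 1, so every player's dominant strategy flips to full contribution.
So the Nash equilibrium is full contribution by all 7; the group earns 7 × (31 × 0.09 + 6.6 × 31) = 1451.73.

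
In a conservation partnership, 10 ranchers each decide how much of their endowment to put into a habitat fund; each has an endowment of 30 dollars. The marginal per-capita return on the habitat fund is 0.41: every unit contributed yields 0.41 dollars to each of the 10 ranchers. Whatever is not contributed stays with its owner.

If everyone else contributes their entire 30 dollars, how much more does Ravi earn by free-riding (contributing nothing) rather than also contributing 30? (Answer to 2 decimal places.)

17.70 dollars

Switching from a contribution of 30 to 0 lets Ravi keep an extra 30 dollars, but lowers the habitat fund by 30, which costs Ravi their own share of that drop: 0.41 × 30 = 12.30.
Net gain = 30 − 12.30 = 17.70. The private return per contributed unit (0.41) is below 1, so free-riding is indeed the best response regardless of what the others do.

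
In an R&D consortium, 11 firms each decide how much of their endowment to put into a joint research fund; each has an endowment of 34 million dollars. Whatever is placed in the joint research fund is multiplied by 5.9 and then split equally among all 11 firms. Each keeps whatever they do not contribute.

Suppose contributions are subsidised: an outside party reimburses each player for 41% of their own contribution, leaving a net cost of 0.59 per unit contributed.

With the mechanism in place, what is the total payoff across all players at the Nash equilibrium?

With the mechanism, a contributed unit returns (5.9/11) / 0.59 = 0.9091 per unit of net cost — still below 1 — so contributing 0 remains dominant for every player.
Everyone keeps their endowment and the group total is 11 × 34 = 374.

374.00 million dollars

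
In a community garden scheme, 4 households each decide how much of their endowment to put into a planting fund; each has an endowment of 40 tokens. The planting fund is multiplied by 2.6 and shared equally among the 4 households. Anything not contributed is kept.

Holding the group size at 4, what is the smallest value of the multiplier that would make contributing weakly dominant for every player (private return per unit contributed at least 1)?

4

A contributed unit returns (multiplier)/4 to its contributor.
This reaches 1 exactly when the multiplier is 4.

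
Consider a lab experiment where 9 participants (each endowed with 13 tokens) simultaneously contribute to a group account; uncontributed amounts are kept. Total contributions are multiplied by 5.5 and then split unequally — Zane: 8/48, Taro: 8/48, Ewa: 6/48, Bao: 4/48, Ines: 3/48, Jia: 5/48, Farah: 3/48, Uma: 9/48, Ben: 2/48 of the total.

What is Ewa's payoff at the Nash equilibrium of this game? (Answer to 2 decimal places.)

A player with share s gets back 5.5·s per unit contributed, so full contribution is dominant for anyone with s > 1/5.5 = 0.1818 and zero contribution is dominant for anyone below.
Only Uma (9/48) clears that bar, contributing 13; the remaining 8 contribute 0. Total contributed: 13.
Ewa keeps 13 and receives 5.5 × 13 × 6/48 = 8.94 from the group account, for a payoff of 21.94.

21.94 tokens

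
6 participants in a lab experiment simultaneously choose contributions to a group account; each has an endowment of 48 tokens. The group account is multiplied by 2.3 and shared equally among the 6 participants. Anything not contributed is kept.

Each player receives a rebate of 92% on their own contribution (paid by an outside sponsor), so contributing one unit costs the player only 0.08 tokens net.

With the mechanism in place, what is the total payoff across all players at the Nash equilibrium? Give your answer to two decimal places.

927.36 tokens

The effective private return per unit is now (2.3/6) / 0.08 = 4.7917 > 1, so every player's dominant strategy flips to full contribution.
So the Nash equilibrium is full contribution by all 6; the group earns 6 × (48 × 0.92 + 2.3 × 48) = 927.36.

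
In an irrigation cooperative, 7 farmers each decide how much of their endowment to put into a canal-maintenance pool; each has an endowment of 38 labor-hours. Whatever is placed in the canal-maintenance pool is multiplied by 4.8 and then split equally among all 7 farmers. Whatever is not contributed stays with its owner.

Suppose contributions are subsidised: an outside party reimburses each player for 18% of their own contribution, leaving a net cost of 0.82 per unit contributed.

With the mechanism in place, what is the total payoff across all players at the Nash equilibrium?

266.00 labor-hours

The effective private return is (4.8/7) / 0.82 = 0.8362, which is still under 1, so the mechanism doesn't change anyone's dominant strategy: zero contribution.
At the Nash equilibrium no one contributes; group total payoff = 7 × 38 = 266.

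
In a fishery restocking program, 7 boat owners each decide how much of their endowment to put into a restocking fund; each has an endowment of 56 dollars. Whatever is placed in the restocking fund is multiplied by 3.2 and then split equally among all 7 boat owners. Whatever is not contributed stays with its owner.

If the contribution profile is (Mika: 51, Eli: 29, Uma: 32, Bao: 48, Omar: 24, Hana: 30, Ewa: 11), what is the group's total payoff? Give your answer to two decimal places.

887.00 dollars

Total contributed: 51 + 29 + 32 + 48 + 24 + 30 + 11 = 225; total kept: 7 × 56 − 225 = 167.
The restocking fund pays out 3.2 × 225 = 720.00 in aggregate.
Group total = 167 + 720.00 = 887.00.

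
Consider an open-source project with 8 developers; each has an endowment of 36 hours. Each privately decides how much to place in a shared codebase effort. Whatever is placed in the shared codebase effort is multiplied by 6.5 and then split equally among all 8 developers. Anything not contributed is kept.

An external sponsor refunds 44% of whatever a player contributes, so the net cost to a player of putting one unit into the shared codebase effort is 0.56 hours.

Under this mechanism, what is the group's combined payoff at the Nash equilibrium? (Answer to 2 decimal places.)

1998.72 hours

The effective private return per unit is now (6.5/8) / 0.56 = 1.4509 > 1, so every player's dominant strategy flips to full contribution.
At the Nash equilibrium everyone contributes 36. Group total payoff = 8 × (36 × 0.44 + 6.5 × 36) = 1998.72.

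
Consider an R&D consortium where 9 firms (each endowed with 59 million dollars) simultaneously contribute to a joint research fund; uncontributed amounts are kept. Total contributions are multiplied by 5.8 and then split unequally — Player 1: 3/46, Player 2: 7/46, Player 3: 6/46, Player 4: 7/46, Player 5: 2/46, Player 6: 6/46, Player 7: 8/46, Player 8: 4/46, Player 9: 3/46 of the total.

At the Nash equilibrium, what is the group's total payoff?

814.20 million dollars

For player j, contributing a unit is worthwhile iff 5.8 × (j's share) ≥ 1, i.e. iff j's share is at least 0.1724.
Player 7 alone (share 8/46) is above the threshold, contributing 59; the remaining 8 contribute 0. Total contributed: 59.
The joint research fund pays out 5.8 × 59 = 342.20 in total (split across the unequal shares, but the aggregate is all that matters for the group sum).
The 8 free-riders keep 59 each, adding 472. Group total = 472 + 342.20 = 814.20.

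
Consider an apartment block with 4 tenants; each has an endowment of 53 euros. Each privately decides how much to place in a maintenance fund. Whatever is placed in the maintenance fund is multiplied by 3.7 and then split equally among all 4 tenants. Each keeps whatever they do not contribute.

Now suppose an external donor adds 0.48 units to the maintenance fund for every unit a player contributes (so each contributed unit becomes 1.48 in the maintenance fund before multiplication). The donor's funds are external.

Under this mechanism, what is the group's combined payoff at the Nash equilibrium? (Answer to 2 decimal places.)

Under the mechanism each unit contributed yields 3.7 × 1.48 / 4 = 1.3690 back to its contributor per unit of net cost, which exceeds 1, making full contribution the dominant choice for everyone.
So the Nash equilibrium is full contribution by all 4; the group earns 3.7 × 1.48 × 212 = 1160.91.

1160.91 euros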